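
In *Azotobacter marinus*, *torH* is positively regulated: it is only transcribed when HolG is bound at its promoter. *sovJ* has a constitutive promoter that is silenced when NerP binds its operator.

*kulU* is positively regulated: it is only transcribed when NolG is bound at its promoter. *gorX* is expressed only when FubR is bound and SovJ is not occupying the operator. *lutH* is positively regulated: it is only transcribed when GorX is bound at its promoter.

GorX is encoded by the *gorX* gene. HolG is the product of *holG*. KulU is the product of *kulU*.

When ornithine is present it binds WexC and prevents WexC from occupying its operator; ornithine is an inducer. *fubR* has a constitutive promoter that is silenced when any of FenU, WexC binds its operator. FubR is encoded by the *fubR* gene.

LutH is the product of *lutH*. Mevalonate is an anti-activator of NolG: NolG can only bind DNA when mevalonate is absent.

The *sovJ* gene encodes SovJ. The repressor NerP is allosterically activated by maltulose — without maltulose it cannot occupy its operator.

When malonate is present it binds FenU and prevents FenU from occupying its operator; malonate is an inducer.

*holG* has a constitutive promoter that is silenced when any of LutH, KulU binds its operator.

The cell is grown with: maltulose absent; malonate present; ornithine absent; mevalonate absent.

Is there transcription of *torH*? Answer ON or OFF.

OFF

Malonate is present, so FenU is inactive.
Ornithine is absent, so WexC is active.
With repressor WexC bound, *fubR* is not transcribed.
So FubR is not produced.
Maltulose is absent, so NerP is inactive.
With no repressor bound, *sovJ* is transcribed.
So SovJ is produced and active.
With repressor SovJ bound, *gorX* is not transcribed.
So GorX is not produced.
Required activator GorX is absent, so *lutH* is not transcribed.
So LutH is not produced.
Mevalonate is absent, so NolG is active.
No repressor is bound and NolG is active, so *kulU* is transcribed.
So KulU is produced and active.
With repressor KulU bound, *holG* is not transcribed.
So HolG is not produced.
Required activator HolG is absent, so *torH* is not transcribed.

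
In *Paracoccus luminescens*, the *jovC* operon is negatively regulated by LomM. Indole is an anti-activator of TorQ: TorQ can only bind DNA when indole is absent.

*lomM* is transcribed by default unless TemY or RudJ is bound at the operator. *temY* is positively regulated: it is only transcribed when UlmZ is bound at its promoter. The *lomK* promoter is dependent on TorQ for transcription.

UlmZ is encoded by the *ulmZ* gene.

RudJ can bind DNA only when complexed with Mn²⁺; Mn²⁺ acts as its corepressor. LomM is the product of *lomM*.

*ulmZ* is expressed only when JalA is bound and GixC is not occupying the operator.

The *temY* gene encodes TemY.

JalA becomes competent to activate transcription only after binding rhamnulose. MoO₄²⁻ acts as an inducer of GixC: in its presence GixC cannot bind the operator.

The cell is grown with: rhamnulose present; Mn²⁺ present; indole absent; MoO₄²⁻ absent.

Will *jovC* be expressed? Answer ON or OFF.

ON

Rhamnulose is present, so JalA is active.
MoO₄²⁻ is absent, so GixC is active.
With repressor GixC bound, *ulmZ* is not transcribed.
So UlmZ is not produced.
Required activator UlmZ is absent, so *temY* is not transcribed.
So TemY is not produced.
Mn²⁺ is present, so RudJ is active.
With repressor RudJ bound, *lomM* is not transcribed.
So LomM is not produced.
With no repressor bound, *jovC* is transcribed.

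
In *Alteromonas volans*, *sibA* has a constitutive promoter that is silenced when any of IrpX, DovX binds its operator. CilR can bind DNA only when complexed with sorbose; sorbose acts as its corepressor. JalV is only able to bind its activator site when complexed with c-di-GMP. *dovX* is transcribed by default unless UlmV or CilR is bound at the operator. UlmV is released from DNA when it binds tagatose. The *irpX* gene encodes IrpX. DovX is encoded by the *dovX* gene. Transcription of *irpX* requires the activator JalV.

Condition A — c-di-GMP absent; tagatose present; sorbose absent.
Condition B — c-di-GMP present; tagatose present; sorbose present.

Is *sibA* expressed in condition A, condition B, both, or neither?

neither

Condition A:
c-di-GMP is absent, so JalV is inactive.
Required activator JalV is absent, so *irpX* is not transcribed.
So IrpX is not produced.
Tagatose is present, so UlmV is inactive.
Sorbose is absent, so CilR is inactive.
With no repressor bound, *dovX* is transcribed.
So DovX is produced and active.
With repressor DovX bound, *sibA* is not transcribed.
→ *sibA* is OFF in A.
Condition B:
c-di-GMP is present, so JalV is active.
No repressor is bound and JalV is active, so *irpX* is transcribed.
So IrpX is produced and active.
Tagatose is present, so UlmV is inactive.
Sorbose is present, so CilR is active.
With repressor CilR bound, *dovX* is not transcribed.
So DovX is not produced.
With repressor IrpX bound, *sibA* is not transcribed.
→ *sibA* is OFF in B.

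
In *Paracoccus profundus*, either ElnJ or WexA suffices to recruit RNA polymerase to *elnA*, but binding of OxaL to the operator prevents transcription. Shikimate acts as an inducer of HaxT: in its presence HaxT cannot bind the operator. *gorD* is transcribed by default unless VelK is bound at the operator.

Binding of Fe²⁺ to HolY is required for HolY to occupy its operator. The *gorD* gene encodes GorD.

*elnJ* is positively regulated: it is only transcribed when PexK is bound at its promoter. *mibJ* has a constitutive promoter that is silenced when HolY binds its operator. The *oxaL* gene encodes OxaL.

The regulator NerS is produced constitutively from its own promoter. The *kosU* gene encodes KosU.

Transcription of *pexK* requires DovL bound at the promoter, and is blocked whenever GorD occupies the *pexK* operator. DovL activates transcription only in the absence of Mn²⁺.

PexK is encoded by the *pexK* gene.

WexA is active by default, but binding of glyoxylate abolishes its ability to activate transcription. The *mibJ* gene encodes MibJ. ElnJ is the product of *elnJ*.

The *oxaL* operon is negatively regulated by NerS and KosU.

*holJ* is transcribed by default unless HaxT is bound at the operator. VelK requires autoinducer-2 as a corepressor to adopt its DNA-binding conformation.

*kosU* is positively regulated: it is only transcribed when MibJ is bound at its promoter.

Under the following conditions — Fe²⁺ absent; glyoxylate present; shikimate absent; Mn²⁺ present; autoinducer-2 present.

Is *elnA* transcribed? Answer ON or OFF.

NerS is produced constitutively and is active.
Fe²⁺ is absent, so HolY is inactive.
With no repressor bound, *mibJ* is transcribed.
So MibJ is produced and active.
No repressor is bound and MibJ is active, so *kosU* is transcribed.
So KosU is produced and active.
With repressor NerS bound, *oxaL* is not transcribed.
So OxaL is not produced.
Mn²⁺ is present, so DovL is inactive.
Autoinducer-2 is present, so VelK is active.
With repressor VelK bound, *gorD* is not transcribed.
So GorD is not produced.
Required activator DovL is absent, so *pexK* is not transcribed.
So PexK is not produced.
Required activator PexK is absent, so *elnJ* is not transcribed.
So ElnJ is not produced.
Glyoxylate is present, so WexA is inactive.
No activator is available at the *elnA* promoter, so *elnA* is not transcribed.

OFF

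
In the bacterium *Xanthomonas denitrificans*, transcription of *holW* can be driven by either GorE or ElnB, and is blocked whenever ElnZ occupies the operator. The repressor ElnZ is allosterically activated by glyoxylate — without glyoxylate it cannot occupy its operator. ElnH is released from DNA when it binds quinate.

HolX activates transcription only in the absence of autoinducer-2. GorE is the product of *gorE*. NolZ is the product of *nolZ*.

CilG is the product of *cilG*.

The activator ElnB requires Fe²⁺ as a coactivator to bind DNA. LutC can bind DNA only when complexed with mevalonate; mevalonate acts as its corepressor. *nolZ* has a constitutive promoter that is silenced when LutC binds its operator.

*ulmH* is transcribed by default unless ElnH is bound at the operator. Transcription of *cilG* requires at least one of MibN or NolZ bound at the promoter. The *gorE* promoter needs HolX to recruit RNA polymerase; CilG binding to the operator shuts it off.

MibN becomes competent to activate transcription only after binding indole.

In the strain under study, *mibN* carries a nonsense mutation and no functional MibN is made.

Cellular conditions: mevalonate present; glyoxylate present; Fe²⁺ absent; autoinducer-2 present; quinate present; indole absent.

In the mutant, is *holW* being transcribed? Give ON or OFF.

Glyoxylate is present, so ElnZ is active.
Autoinducer-2 is present, so HolX is inactive.
MibN is non-functional in this strain, so it has no effect.
Mevalonate is present, so LutC is active.
With repressor LutC bound, *nolZ* is not transcribed.
So NolZ is not produced.
No activator is available at the *cilG* promoter, so *cilG* is not transcribed.
So CilG is not produced.
Required activator HolX is absent, so *gorE* is not transcribed.
So GorE is not produced.
Fe²⁺ is absent, so ElnB is inactive.
With repressor ElnZ bound, *holW* is not transcribed.

OFF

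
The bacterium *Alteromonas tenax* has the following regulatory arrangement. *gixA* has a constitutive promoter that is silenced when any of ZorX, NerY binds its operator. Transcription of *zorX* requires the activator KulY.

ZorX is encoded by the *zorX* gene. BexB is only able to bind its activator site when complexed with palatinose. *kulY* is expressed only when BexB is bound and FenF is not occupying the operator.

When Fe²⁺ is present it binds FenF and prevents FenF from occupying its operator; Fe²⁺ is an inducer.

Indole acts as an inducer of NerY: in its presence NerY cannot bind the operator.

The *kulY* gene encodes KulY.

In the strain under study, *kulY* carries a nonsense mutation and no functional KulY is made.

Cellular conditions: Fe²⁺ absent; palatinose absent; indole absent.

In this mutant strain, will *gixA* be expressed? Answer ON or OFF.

KulY is non-functional in this strain, so it has no effect.
Required activator KulY is absent, so *zorX* is not transcribed.
So ZorX is not produced.
Indole is absent, so NerY is active.
With repressor NerY bound, *gixA* is not transcribed.

OFF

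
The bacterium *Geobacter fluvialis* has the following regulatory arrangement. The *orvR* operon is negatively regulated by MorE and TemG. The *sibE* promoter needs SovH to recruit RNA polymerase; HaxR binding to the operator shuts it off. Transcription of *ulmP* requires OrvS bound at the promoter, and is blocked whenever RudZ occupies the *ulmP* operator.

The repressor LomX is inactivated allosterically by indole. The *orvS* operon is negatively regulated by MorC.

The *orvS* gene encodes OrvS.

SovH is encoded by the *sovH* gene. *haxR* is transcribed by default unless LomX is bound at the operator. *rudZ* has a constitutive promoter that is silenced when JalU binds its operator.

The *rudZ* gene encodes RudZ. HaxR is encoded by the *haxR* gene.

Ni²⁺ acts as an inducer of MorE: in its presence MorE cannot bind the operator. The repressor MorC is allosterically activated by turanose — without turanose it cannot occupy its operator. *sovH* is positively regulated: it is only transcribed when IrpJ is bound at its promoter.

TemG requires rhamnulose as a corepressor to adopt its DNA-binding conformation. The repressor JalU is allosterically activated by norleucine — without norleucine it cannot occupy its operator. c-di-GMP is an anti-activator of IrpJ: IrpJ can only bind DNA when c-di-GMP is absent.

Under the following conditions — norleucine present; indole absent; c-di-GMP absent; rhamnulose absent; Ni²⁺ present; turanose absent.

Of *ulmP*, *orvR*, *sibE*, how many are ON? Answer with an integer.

3

Norleucine is present, so JalU is active.
With repressor JalU bound, *rudZ* is not transcribed.
So RudZ is not produced.
Turanose is absent, so MorC is inactive.
With no repressor bound, *orvS* is transcribed.
So OrvS is produced and active.
No repressor is bound and OrvS is active, so *ulmP* is transcribed.
→ *ulmP* is ON.
Ni²⁺ is present, so MorE is inactive.
Rhamnulose is absent, so TemG is inactive.
With no repressor bound, *orvR* is transcribed.
→ *orvR* is ON.
c-di-GMP is absent, so IrpJ is active.
No repressor is bound and IrpJ is active, so *sovH* is transcribed.
So SovH is produced and active.
Indole is absent, so LomX is active.
With repressor LomX bound, *haxR* is not transcribed.
So HaxR is not produced.
No repressor is bound and SovH is active, so *sibE* is transcribed.
→ *sibE* is ON.
3 of the 3 genes are transcribed.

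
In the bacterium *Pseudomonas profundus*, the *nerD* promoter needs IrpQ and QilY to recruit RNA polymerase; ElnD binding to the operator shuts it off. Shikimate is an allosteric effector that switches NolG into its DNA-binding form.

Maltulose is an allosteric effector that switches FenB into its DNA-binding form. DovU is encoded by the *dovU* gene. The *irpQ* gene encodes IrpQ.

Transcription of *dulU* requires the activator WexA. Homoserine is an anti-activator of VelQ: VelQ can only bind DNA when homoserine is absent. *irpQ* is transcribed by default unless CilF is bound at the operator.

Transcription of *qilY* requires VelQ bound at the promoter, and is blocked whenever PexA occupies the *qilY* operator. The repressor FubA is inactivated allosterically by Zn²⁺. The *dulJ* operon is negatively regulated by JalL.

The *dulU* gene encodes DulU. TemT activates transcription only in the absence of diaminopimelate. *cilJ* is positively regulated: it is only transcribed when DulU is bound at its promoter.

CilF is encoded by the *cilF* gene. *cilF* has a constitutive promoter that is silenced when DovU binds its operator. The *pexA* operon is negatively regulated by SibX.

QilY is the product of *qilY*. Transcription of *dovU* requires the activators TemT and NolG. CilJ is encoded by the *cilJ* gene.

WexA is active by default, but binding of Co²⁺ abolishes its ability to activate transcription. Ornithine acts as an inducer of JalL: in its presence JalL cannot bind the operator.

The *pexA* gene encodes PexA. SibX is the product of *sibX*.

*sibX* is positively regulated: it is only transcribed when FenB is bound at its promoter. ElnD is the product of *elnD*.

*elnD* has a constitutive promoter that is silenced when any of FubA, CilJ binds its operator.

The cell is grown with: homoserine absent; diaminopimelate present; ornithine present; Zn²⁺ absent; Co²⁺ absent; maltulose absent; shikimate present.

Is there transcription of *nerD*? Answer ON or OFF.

Zn²⁺ is absent, so FubA is active.
Co²⁺ is absent, so WexA is active.
No repressor is bound and WexA is active, so *dulU* is transcribed.
So DulU is produced and active.
No repressor is bound and DulU is active, so *cilJ* is transcribed.
So CilJ is produced and active.
With repressor FubA bound, *elnD* is not transcribed.
So ElnD is not produced.
Diaminopimelate is present, so TemT is inactive.
Shikimate is present, so NolG is active.
Required activator TemT is absent, so *dovU* is not transcribed.
So DovU is not produced.
With no repressor bound, *cilF* is transcribed.
So CilF is produced and active.
With repressor CilF bound, *irpQ* is not transcribed.
So IrpQ is not produced.
Maltulose is absent, so FenB is inactive.
Required activator FenB is absent, so *sibX* is not transcribed.
So SibX is not produced.
With no repressor bound, *pexA* is transcribed.
So PexA is produced and active.
Homoserine is absent, so VelQ is active.
With repressor PexA bound, *qilY* is not transcribed.
So QilY is not produced.
Required activator IrpQ is absent, so *nerD* is not transcribed.

OFF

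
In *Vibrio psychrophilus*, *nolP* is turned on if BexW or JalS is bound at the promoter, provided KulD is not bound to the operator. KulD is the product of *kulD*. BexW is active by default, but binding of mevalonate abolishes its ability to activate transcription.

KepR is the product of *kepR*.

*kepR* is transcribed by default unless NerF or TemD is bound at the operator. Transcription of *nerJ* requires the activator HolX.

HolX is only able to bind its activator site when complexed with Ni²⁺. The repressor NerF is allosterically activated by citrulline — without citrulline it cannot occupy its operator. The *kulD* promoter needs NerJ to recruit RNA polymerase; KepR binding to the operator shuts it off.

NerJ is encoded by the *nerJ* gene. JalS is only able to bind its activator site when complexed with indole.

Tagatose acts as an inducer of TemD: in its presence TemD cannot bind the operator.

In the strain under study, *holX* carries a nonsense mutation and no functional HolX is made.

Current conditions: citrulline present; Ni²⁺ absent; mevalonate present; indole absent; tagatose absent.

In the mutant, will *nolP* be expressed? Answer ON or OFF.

Mevalonate is present, so BexW is inactive.
HolX is non-functional in this strain, so it has no effect.
Required activator HolX is absent, so *nerJ* is not transcribed.
So NerJ is not produced.
Citrulline is present, so NerF is active.
Tagatose is absent, so TemD is active.
With repressor NerF bound, *kepR* is not transcribed.
So KepR is not produced.
Required activator NerJ is absent, so *kulD* is not transcribed.
So KulD is not produced.
Indole is absent, so JalS is inactive.
No activator is available at the *nolP* promoter, so *nolP* is not transcribed.

OFF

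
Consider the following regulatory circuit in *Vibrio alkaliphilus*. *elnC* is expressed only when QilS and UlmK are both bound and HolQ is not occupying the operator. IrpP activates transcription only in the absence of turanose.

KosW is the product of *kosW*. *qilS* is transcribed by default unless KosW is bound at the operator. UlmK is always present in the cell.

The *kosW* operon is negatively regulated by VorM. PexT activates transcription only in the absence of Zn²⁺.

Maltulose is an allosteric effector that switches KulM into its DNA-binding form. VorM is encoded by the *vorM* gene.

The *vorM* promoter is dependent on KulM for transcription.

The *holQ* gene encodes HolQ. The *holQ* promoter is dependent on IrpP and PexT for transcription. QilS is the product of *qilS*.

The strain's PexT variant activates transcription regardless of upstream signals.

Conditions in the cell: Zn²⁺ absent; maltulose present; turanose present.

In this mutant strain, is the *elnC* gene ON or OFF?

ON

Turanose is present, so IrpP is inactive.
PexT is constitutively active in this strain.
Required activator IrpP is absent, so *holQ* is not transcribed.
So HolQ is not produced.
Maltulose is present, so KulM is active.
No repressor is bound and KulM is active, so *vorM* is transcribed.
So VorM is produced and active.
With repressor VorM bound, *kosW* is not transcribed.
So KosW is not produced.
With no repressor bound, *qilS* is transcribed.
So QilS is produced and active.
UlmK is produced constitutively and is active.
No repressor is bound and QilS and UlmK are active, so *elnC* is transcribed.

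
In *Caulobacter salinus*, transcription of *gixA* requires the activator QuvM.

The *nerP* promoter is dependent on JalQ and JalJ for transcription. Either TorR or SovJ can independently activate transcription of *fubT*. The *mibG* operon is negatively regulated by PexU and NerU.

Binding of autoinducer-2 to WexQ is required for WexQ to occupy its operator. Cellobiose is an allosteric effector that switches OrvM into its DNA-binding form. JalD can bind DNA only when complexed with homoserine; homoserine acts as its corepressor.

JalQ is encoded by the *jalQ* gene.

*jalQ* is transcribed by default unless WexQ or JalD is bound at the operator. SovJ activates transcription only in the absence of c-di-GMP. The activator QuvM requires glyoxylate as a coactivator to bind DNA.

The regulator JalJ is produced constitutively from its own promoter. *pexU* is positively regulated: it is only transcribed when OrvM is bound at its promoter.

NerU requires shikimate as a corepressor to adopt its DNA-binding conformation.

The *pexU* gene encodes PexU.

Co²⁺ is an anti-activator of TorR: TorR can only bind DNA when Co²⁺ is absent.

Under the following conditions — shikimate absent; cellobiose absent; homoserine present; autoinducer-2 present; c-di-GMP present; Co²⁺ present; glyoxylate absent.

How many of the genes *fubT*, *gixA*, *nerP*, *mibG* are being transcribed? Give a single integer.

Co²⁺ is present, so TorR is inactive.
c-di-GMP is present, so SovJ is inactive.
No activator is available at the *fubT* promoter, so *fubT* is not transcribed.
→ *fubT* is OFF.
Glyoxylate is absent, so QuvM is inactive.
Required activator QuvM is absent, so *gixA* is not transcribed.
→ *gixA* is OFF.
Autoinducer-2 is present, so WexQ is active.
Homoserine is present, so JalD is active.
With repressor WexQ bound, *jalQ* is not transcribed.
So JalQ is not produced.
JalJ is produced constitutively and is active.
Required activator JalQ is absent, so *nerP* is not transcribed.
→ *nerP* is OFF.
Cellobiose is absent, so OrvM is inactive.
Required activator OrvM is absent, so *pexU* is not transcribed.
So PexU is not produced.
Shikimate is absent, so NerU is inactive.
With no repressor bound, *mibG* is transcribed.
→ *mibG* is ON.
1 of the 4 genes is transcribed.

1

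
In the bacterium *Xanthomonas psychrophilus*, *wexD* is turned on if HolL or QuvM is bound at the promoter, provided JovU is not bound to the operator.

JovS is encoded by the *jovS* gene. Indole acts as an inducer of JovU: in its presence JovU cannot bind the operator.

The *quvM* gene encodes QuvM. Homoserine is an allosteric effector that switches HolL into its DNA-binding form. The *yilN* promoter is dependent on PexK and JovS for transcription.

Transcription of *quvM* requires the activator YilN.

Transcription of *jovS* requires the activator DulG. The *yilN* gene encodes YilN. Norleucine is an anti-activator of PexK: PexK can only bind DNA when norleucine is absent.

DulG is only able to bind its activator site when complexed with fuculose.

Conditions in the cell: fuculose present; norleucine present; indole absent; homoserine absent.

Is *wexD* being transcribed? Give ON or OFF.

OFF

Indole is absent, so JovU is active.
Homoserine is absent, so HolL is inactive.
Norleucine is present, so PexK is inactive.
Fuculose is present, so DulG is active.
No repressor is bound and DulG is active, so *jovS* is transcribed.
So JovS is produced and active.
Required activator PexK is absent, so *yilN* is not transcribed.
So YilN is not produced.
Required activator YilN is absent, so *quvM* is not transcribed.
So QuvM is not produced.
With repressor JovU bound, *wexD* is not transcribed.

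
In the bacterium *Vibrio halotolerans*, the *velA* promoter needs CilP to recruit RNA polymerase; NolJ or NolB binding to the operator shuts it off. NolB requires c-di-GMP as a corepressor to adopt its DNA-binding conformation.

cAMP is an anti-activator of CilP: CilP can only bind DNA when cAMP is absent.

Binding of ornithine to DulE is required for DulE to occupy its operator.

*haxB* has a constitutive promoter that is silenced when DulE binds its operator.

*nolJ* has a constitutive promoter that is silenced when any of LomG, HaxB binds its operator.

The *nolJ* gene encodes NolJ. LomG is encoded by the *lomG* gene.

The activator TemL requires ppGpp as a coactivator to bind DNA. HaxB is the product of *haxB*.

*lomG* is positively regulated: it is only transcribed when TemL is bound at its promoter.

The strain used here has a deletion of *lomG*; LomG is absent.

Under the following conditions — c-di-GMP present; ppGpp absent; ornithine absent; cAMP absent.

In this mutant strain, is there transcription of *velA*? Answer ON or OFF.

LomG is non-functional in this strain, so it has no effect.
Ornithine is absent, so DulE is inactive.
With no repressor bound, *haxB* is transcribed.
So HaxB is produced and active.
With repressor HaxB bound, *nolJ* is not transcribed.
So NolJ is not produced.
c-di-GMP is present, so NolB is active.
cAMP is absent, so CilP is active.
With repressor NolB bound, *velA* is not transcribed.

OFF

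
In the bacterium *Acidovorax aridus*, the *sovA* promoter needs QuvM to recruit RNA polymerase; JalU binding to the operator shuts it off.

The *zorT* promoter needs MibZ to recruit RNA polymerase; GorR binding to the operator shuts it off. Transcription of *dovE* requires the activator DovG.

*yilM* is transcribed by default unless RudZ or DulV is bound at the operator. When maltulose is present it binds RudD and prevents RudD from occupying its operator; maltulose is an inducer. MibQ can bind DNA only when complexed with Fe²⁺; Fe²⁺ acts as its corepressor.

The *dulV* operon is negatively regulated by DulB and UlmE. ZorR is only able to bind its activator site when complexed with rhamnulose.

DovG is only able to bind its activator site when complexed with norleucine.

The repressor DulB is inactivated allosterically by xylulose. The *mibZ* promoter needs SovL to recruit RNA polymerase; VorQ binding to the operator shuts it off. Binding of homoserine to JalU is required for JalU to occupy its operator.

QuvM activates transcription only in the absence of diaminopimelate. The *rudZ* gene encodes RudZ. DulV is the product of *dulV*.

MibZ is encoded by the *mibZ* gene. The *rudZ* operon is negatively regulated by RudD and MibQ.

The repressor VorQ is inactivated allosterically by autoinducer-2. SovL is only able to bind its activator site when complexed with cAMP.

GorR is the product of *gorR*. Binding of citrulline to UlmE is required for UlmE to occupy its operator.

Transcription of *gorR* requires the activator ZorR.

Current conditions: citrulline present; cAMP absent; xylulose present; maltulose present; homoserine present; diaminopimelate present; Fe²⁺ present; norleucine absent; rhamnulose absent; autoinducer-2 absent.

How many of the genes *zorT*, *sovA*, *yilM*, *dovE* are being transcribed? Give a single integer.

Autoinducer-2 is absent, so VorQ is active.
cAMP is absent, so SovL is inactive.
With repressor VorQ bound, *mibZ* is not transcribed.
So MibZ is not produced.
Rhamnulose is absent, so ZorR is inactive.
Required activator ZorR is absent, so *gorR* is not transcribed.
So GorR is not produced.
Required activator MibZ is absent, so *zorT* is not transcribed.
→ *zorT* is OFF.
Homoserine is present, so JalU is active.
Diaminopimelate is present, so QuvM is inactive.
With repressor JalU bound, *sovA* is not transcribed.
→ *sovA* is OFF.
Maltulose is present, so RudD is inactive.
Fe²⁺ is present, so MibQ is active.
With repressor MibQ bound, *rudZ* is not transcribed.
So RudZ is not produced.
Xylulose is present, so DulB is inactive.
Citrulline is present, so UlmE is active.
With repressor UlmE bound, *dulV* is not transcribed.
So DulV is not produced.
With no repressor bound, *yilM* is transcribed.
→ *yilM* is ON.
Norleucine is absent, so DovG is inactive.
Required activator DovG is absent, so *dovE* is not transcribed.
→ *dovE* is OFF.
1 of the 4 genes is transcribed.

1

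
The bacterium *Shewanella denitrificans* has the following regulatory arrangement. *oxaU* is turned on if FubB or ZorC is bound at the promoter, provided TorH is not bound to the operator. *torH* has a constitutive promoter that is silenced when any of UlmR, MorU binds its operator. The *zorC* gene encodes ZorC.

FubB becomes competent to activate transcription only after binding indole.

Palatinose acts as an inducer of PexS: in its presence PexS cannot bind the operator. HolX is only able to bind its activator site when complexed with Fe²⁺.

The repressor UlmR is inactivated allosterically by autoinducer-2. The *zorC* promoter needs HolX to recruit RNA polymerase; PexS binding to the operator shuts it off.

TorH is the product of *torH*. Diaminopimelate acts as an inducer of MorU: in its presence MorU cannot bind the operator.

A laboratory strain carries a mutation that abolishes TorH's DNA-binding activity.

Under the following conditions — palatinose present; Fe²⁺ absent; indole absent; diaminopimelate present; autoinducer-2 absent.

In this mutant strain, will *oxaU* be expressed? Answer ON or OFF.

OFF

Indole is absent, so FubB is inactive.
Palatinose is present, so PexS is inactive.
Fe²⁺ is absent, so HolX is inactive.
Required activator HolX is absent, so *zorC* is not transcribed.
So ZorC is not produced.
TorH is non-functional in this strain, so it has no effect.
No activator is available at the *oxaU* promoter, so *oxaU* is not transcribed.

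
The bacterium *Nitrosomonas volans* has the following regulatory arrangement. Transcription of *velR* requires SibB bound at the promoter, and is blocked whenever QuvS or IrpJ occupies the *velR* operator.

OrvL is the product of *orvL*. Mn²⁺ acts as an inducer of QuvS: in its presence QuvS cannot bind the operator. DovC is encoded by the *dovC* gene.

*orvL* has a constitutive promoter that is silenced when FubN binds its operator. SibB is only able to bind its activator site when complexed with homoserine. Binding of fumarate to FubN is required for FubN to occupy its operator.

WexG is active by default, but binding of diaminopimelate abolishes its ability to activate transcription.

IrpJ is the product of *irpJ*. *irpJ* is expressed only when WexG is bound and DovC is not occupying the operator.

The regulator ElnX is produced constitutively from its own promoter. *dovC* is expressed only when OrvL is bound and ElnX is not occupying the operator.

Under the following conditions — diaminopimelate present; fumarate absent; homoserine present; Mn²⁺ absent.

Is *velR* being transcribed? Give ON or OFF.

OFF

Mn²⁺ is absent, so QuvS is active.
Homoserine is present, so SibB is active.
Diaminopimelate is present, so WexG is inactive.
Fumarate is absent, so FubN is inactive.
With no repressor bound, *orvL* is transcribed.
So OrvL is produced and active.
ElnX is produced constitutively and is active.
With repressor ElnX bound, *dovC* is not transcribed.
So DovC is not produced.
Required activator WexG is absent, so *irpJ* is not transcribed.
So IrpJ is not produced.
With repressor QuvS bound, *velR* is not transcribed.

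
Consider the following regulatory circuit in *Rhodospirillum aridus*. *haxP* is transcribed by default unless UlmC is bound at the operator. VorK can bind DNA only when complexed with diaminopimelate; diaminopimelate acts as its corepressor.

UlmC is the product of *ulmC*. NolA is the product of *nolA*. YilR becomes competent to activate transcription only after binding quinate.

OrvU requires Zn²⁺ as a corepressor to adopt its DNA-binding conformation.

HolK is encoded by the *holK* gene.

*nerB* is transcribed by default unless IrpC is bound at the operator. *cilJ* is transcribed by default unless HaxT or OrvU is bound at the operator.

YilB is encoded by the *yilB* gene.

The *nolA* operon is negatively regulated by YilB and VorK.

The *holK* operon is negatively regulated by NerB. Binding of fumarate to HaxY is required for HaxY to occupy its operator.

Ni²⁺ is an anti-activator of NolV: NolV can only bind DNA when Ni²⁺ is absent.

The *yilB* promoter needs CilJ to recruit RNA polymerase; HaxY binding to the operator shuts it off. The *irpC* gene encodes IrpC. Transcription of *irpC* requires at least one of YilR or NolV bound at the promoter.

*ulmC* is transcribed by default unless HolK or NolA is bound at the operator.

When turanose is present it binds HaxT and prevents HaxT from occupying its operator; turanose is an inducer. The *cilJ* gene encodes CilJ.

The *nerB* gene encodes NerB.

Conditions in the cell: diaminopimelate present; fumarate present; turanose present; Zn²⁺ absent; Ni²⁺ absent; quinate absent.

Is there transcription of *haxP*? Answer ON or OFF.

ON

Quinate is absent, so YilR is inactive.
Ni²⁺ is absent, so NolV is active.
Activator NolV is present, so *irpC* is transcribed.
So IrpC is produced and active.
With repressor IrpC bound, *nerB* is not transcribed.
So NerB is not produced.
With no repressor bound, *holK* is transcribed.
So HolK is produced and active.
Turanose is present, so HaxT is inactive.
Zn²⁺ is absent, so OrvU is inactive.
With no repressor bound, *cilJ* is transcribed.
So CilJ is produced and active.
Fumarate is present, so HaxY is active.
With repressor HaxY bound, *yilB* is not transcribed.
So YilB is not produced.
Diaminopimelate is present, so VorK is active.
With repressor VorK bound, *nolA* is not transcribed.
So NolA is not produced.
With repressor HolK bound, *ulmC* is not transcribed.
So UlmC is not produced.
With no repressor bound, *haxP* is transcribed.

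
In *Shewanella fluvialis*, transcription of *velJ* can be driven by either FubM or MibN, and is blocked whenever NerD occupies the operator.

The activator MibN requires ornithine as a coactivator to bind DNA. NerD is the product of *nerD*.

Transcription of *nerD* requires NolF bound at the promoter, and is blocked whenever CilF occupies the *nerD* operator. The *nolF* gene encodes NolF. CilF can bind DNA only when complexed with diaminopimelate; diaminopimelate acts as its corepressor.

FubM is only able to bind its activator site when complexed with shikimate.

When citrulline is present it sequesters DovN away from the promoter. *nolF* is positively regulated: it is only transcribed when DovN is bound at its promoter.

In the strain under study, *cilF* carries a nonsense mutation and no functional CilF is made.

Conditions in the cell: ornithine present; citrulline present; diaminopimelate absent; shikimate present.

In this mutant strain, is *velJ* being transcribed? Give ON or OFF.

ON

Shikimate is present, so FubM is active.
Citrulline is present, so DovN is inactive.
Required activator DovN is absent, so *nolF* is not transcribed.
So NolF is not produced.
CilF is non-functional in this strain, so it has no effect.
Required activator NolF is absent, so *nerD* is not transcribed.
So NerD is not produced.
Ornithine is present, so MibN is active.
Activator FubM is present, so *velJ* is transcribed.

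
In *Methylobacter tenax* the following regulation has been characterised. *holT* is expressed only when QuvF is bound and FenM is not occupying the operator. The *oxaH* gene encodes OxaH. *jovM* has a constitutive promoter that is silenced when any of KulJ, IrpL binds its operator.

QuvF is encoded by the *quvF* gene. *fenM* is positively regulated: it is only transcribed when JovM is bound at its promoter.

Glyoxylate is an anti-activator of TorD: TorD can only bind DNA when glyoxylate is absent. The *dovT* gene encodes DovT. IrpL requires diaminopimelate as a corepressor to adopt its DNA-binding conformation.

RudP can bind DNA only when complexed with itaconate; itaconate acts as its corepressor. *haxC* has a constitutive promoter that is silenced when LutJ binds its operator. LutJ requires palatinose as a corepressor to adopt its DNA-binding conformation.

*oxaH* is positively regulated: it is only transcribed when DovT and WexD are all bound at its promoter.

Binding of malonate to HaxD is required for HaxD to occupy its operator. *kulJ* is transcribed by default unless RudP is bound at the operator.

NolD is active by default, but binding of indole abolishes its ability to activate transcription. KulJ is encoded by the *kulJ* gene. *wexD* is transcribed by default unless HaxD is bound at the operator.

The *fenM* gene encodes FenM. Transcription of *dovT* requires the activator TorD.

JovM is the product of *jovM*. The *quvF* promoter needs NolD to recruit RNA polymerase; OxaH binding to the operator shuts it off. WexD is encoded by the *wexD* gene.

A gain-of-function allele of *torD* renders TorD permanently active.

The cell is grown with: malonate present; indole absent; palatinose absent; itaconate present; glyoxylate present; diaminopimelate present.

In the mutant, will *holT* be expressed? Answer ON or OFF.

Itaconate is present, so RudP is active.
With repressor RudP bound, *kulJ* is not transcribed.
So KulJ is not produced.
Diaminopimelate is present, so IrpL is active.
With repressor IrpL bound, *jovM* is not transcribed.
So JovM is not produced.
Required activator JovM is absent, so *fenM* is not transcribed.
So FenM is not produced.
Indole is absent, so NolD is active.
TorD is constitutively active in this strain.
No repressor is bound and TorD is active, so *dovT* is transcribed.
So DovT is produced and active.
Malonate is present, so HaxD is active.
With repressor HaxD bound, *wexD* is not transcribed.
So WexD is not produced.
Required activator WexD is absent, so *oxaH* is not transcribed.
So OxaH is not produced.
No repressor is bound and NolD is active, so *quvF* is transcribed.
So QuvF is produced and active.
No repressor is bound and QuvF is active, so *holT* is transcribed.

ON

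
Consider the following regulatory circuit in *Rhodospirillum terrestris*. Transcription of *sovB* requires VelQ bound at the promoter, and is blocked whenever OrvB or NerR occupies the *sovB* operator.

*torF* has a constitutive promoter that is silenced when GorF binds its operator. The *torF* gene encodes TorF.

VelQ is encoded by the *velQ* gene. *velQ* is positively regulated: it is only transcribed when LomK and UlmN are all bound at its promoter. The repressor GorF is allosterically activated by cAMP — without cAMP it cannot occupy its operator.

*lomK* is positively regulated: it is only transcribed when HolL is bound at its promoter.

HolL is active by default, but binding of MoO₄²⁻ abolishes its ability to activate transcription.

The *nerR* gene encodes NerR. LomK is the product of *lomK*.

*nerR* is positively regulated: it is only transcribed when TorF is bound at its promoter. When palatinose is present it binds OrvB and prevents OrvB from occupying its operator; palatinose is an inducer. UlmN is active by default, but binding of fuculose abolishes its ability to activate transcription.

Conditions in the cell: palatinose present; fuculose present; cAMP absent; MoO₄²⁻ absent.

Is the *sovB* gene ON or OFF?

OFF

MoO₄²⁻ is absent, so HolL is active.
No repressor is bound and HolL is active, so *lomK* is transcribed.
So LomK is produced and active.
Fuculose is present, so UlmN is inactive.
Required activator UlmN is absent, so *velQ* is not transcribed.
So VelQ is not produced.
Palatinose is present, so OrvB is inactive.
cAMP is absent, so GorF is inactive.
With no repressor bound, *torF* is transcribed.
So TorF is produced and active.
No repressor is bound and TorF is active, so *nerR* is transcribed.
So NerR is produced and active.
With repressor NerR bound, *sovB* is not transcribed.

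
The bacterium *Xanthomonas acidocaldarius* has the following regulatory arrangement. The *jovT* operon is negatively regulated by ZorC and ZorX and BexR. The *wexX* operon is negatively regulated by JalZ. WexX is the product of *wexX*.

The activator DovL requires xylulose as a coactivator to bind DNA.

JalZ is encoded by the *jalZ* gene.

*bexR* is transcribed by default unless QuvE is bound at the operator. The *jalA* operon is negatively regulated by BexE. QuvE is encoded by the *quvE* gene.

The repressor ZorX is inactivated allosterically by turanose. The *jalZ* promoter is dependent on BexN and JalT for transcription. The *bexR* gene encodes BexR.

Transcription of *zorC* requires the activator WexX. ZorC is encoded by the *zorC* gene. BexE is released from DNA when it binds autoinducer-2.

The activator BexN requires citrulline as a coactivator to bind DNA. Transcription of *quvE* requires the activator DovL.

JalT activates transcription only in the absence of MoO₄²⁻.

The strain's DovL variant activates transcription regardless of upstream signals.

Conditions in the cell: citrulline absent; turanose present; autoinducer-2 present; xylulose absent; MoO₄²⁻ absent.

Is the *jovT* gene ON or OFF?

Citrulline is absent, so BexN is inactive.
MoO₄²⁻ is absent, so JalT is active.
Required activator BexN is absent, so *jalZ* is not transcribed.
So JalZ is not produced.
With no repressor bound, *wexX* is transcribed.
So WexX is produced and active.
No repressor is bound and WexX is active, so *zorC* is transcribed.
So ZorC is produced and active.
Turanose is present, so ZorX is inactive.
DovL is constitutively active in this strain.
No repressor is bound and DovL is active, so *quvE* is transcribed.
So QuvE is produced and active.
With repressor QuvE bound, *bexR* is not transcribed.
So BexR is not produced.
With repressor ZorC bound, *jovT* is not transcribed.

OFF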